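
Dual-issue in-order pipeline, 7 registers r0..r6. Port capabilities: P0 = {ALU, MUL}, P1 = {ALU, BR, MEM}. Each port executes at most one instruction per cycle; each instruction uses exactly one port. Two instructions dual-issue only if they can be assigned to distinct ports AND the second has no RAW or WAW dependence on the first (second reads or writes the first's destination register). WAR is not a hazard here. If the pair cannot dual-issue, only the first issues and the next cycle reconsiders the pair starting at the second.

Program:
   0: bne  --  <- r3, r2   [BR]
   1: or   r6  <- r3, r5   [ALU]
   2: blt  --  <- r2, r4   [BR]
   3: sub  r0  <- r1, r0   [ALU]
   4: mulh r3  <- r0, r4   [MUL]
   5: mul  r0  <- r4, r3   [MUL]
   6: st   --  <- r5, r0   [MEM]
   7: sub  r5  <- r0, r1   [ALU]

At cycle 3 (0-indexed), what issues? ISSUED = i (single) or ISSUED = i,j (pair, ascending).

0. bne+or @i0&i1  | pair
1. blt+sub @i2&i3  | pair
2. mulh @i4  | no-port MUL/MUL
3. mul @i5  | RAW r0
4. st+sub @i6&i7  | pair

ISSUED = 5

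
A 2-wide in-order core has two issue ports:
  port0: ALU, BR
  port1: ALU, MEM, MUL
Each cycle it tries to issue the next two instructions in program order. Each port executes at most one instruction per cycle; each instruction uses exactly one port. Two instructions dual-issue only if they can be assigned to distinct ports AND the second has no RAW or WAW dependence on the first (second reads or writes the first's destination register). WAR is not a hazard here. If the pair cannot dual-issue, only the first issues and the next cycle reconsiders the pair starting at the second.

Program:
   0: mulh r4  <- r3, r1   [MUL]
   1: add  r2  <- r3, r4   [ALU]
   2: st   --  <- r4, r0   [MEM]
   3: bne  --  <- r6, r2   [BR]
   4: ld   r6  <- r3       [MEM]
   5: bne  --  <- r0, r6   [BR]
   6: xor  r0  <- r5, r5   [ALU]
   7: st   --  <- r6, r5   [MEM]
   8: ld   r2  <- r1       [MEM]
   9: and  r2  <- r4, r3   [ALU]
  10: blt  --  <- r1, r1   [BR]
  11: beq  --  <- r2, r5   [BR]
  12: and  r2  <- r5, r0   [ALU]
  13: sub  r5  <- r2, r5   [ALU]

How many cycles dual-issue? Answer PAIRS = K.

#0 head=0: mulh.MUL i0 RAW r4
#1 head=1: add.ALU+st.MEM i1&i2 dual
#2 head=3: bne.BR+ld.MEM i3&i4 dual
#3 head=5: bne.BR+xor.ALU i5&i6 dual
#4 head=7: st.MEM i7 no-port MEM/MEM
#5 head=8: ld.MEM i8 WAW r2
#6 head=9: and.ALU+blt.BR i9&i10 dual
#7 head=11: beq.BR+and.ALU i11&i12 dual
#8 head=13: sub.ALU i13 tail

PAIRS = 5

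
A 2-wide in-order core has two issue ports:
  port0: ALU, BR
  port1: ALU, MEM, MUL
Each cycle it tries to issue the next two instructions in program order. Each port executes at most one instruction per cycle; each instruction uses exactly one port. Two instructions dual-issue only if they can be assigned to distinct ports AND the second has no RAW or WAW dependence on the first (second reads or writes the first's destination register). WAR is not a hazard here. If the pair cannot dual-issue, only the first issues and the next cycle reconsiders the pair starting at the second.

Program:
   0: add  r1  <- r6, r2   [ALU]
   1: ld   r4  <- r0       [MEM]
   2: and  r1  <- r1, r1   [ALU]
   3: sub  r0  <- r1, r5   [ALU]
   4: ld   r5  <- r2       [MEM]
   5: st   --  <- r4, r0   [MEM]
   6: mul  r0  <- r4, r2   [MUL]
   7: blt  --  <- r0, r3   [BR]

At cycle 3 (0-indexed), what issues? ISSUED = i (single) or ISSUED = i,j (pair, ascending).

ISSUED = 5

#0 head=0: add/ld i0&i1 pair
#1 head=2: and i2 RAW r1
#2 head=3: sub/ld i3&i4 pair
#3 head=5: st i5 no-port MEM/MUL
#4 head=6: mul i6 RAW r0
#5 head=7: blt i7 tail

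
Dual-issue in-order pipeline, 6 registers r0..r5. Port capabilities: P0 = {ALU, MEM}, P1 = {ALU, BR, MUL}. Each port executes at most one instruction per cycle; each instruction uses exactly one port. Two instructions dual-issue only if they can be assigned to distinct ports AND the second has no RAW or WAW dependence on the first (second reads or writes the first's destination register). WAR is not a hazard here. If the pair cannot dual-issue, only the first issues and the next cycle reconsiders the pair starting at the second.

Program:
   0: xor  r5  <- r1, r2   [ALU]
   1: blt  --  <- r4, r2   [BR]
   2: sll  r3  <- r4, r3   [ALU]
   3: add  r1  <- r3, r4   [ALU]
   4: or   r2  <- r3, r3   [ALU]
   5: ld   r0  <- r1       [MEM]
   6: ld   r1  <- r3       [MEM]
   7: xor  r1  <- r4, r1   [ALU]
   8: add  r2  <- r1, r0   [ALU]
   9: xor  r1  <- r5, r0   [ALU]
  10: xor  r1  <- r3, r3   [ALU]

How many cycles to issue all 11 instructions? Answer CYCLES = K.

  cy0 -> i0+i1 (xor/blt) 2-wide
  cy1 -> i2 (sll) RAW r3
  cy2 -> i3+i4 (add/or) 2-wide
  cy3 -> i5 (ld) no-port MEM/MEM
  cy4 -> i6 (ld) RAW+WAW r1
  cy5 -> i7 (xor) RAW r1
  cy6 -> i8+i9 (add/xor) 2-wide
  cy7 -> i10 (xor) tail

CYCLES = 8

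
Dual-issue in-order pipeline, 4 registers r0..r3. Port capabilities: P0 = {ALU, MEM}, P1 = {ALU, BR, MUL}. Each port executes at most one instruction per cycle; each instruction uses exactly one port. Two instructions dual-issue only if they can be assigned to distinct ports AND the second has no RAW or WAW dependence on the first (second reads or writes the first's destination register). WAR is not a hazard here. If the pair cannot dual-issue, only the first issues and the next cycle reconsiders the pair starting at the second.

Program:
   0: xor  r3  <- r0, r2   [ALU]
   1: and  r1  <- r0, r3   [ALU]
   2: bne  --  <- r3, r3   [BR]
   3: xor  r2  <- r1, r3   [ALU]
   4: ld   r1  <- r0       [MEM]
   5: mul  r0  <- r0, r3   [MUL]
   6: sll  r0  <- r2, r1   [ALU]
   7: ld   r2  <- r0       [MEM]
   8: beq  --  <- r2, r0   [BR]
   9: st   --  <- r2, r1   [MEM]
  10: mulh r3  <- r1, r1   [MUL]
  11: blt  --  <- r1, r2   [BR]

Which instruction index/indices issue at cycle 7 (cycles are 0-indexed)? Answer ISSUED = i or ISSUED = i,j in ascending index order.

ISSUED = 10

#0 head=0: xor.ALU i0 RAW r3
#1 head=1: and.ALU;bne.BR i1,i2 pair
#2 head=3: xor.ALU;ld.MEM i3,i4 pair
#3 head=5: mul.MUL i5 WAW r0
#4 head=6: sll.ALU i6 RAW r0
#5 head=7: ld.MEM i7 RAW r2
#6 head=8: beq.BR;st.MEM i8,i9 pair
#7 head=10: mulh.MUL i10 no-port MUL/BR
#8 head=11: blt.BR i11 tail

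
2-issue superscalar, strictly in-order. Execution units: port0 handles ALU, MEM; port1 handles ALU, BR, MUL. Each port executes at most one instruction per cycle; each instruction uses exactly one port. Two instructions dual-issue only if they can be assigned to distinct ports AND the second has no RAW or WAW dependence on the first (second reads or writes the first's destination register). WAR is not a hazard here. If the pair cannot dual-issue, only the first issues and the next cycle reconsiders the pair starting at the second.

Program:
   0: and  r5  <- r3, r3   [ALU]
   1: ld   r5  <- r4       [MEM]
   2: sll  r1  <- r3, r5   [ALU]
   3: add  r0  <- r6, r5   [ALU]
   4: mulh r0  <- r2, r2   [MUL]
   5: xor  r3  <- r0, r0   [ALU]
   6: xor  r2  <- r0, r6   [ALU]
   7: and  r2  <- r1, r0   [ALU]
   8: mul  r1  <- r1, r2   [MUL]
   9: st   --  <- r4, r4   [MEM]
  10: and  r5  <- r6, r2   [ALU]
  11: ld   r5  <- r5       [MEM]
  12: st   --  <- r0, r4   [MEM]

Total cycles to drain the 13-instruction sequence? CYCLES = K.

CYCLES = 10

c0: i0 and.ALU  WAW r5
c1: i1 ld.MEM  RAW r5
c2: i2&i3 sll.ALU;add.ALU  dual
c3: i4 mulh.MUL  RAW r0
c4: i5&i6 xor.ALU;xor.ALU  dual
c5: i7 and.ALU  RAW r2
c6: i8&i9 mul.MUL;st.MEM  dual
c7: i10 and.ALU  RAW+WAW r5
c8: i11 ld.MEM  no-port MEM/MEM
c9: i12 st.MEM  tail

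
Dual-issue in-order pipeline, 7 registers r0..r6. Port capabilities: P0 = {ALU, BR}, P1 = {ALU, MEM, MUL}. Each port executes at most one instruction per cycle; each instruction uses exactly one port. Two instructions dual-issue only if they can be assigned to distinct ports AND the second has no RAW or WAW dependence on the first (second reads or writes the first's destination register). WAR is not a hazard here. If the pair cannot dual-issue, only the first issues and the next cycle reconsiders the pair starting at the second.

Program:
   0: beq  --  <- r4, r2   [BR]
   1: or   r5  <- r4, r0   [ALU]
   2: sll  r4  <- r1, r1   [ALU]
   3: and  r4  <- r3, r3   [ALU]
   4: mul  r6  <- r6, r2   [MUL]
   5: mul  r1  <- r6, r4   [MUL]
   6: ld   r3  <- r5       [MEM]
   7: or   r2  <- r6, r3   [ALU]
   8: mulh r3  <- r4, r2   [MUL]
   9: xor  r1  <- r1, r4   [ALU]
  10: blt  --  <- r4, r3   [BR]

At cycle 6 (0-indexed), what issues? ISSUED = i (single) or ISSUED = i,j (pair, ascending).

t=0 i0/i1:beq+or ; dual
t=1 i2:sll ; WAW r4
t=2 i3/i4:and+mul ; dual
t=3 i5:mul ; no-port MUL/MEM
t=4 i6:ld ; RAW r3
t=5 i7:or ; RAW r2
t=6 i8/i9:mulh+xor ; dual
t=7 i10:blt ; tail

ISSUED = 8,9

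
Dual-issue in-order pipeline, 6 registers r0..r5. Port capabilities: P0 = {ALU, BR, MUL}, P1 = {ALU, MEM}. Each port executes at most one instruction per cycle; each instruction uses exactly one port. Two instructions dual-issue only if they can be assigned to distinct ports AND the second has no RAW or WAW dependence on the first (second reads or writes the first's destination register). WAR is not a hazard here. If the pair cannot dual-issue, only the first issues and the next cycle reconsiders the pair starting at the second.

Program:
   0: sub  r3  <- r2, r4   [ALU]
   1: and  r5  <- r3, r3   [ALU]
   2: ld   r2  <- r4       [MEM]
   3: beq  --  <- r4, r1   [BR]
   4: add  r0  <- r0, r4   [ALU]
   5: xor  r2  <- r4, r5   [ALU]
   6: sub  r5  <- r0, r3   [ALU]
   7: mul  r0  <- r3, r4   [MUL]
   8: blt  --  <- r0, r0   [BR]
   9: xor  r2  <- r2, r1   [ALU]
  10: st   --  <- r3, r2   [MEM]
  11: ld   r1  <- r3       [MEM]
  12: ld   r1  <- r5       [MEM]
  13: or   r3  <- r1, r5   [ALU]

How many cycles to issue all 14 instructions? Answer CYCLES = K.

CYCLES = 10

t=0 i0:sub.ALU ; RAW r3
t=1 i1&i2:and.ALU+ld.MEM ; pair
t=2 i3&i4:beq.BR+add.ALU ; pair
t=3 i5&i6:xor.ALU+sub.ALU ; pair
t=4 i7:mul.MUL ; no-port MUL/BR
t=5 i8&i9:blt.BR+xor.ALU ; pair
t=6 i10:st.MEM ; no-port MEM/MEM
t=7 i11:ld.MEM ; no-port MEM/MEM
t=8 i12:ld.MEM ; RAW r1
t=9 i13:or.ALU ; tail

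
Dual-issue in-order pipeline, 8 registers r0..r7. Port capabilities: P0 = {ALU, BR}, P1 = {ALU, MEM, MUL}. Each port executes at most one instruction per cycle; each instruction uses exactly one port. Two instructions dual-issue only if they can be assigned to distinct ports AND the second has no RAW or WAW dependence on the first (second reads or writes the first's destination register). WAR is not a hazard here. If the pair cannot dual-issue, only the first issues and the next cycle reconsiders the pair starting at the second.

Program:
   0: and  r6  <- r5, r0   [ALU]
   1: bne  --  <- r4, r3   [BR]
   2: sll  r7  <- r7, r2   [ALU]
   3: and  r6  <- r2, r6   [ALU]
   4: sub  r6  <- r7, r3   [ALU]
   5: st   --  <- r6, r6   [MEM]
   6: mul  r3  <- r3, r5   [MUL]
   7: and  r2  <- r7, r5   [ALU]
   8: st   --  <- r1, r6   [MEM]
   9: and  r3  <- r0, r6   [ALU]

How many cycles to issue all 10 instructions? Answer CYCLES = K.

CYCLES = 6

0. and.ALU bne.BR @i0+i1  | 2-wide
1. sll.ALU and.ALU @i2+i3  | 2-wide
2. sub.ALU @i4  | RAW r6
3. st.MEM @i5  | no-port MEM/MUL
4. mul.MUL and.ALU @i6+i7  | 2-wide
5. st.MEM and.ALU @i8+i9  | 2-wide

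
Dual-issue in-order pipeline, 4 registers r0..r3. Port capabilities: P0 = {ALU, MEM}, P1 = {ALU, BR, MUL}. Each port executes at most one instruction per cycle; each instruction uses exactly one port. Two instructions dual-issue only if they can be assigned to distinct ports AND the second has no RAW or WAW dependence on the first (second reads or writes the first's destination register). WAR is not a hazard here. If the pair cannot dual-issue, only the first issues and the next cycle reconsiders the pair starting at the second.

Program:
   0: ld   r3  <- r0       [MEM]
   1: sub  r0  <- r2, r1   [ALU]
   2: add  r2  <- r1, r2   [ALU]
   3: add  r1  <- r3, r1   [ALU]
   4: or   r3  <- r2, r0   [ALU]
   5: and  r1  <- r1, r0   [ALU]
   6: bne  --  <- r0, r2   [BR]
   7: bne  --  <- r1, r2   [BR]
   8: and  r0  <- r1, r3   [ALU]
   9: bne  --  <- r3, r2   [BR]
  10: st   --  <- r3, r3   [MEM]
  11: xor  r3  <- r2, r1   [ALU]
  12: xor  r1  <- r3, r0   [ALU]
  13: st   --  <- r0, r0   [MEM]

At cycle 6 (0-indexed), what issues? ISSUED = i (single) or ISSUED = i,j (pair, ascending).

ISSUED = 11

[0] i0,i1  ld/sub  -- dual
[1] i2,i3  add/add  -- dual
[2] i4,i5  or/and  -- dual
[3] i6  bne  -- no-port BR/BR
[4] i7,i8  bne/and  -- dual
[5] i9,i10  bne/st  -- dual
[6] i11  xor  -- RAW r3
[7] i12,i13  xor/st  -- dual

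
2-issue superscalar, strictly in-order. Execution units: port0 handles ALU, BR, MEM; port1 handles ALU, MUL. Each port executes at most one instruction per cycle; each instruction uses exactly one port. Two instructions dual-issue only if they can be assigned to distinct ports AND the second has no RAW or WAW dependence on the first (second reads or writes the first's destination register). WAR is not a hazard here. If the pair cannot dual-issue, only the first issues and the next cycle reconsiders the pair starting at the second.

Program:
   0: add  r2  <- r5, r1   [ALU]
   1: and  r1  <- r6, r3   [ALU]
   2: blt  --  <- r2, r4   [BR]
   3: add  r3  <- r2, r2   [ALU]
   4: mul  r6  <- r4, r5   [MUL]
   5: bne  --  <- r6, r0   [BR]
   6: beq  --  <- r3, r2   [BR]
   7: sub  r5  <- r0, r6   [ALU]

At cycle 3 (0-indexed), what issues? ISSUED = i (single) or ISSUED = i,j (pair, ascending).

0. add;and @i0/i1  | pair
1. blt;add @i2/i3  | pair
2. mul @i4  | RAW r6
3. bne @i5  | no-port BR/BR
4. beq;sub @i6/i7  | pair

ISSUED = 5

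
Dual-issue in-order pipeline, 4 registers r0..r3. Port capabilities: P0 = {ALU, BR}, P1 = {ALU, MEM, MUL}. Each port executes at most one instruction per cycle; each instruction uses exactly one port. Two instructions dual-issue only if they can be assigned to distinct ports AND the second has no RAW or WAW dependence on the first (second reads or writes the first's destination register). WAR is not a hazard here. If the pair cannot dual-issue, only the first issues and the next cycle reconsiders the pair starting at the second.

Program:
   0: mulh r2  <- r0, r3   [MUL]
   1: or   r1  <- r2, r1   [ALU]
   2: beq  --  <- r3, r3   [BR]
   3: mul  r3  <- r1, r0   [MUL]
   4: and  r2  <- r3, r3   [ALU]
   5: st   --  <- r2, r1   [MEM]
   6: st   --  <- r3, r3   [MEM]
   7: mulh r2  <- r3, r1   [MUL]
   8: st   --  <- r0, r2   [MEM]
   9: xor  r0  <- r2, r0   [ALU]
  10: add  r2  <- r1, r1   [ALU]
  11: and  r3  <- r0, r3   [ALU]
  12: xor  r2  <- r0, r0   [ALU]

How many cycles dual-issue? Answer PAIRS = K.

[0] i0  mulh  -- RAW r2
[1] i1,i2  or+beq  -- 2-wide
[2] i3  mul  -- RAW r3
[3] i4  and  -- RAW r2
[4] i5  st  -- no-port MEM/MEM
[5] i6  st  -- no-port MEM/MUL
[6] i7  mulh  -- no-port MUL/MEM
[7] i8,i9  st+xor  -- 2-wide
[8] i10,i11  add+and  -- 2-wide
[9] i12  xor  -- tail

PAIRS = 3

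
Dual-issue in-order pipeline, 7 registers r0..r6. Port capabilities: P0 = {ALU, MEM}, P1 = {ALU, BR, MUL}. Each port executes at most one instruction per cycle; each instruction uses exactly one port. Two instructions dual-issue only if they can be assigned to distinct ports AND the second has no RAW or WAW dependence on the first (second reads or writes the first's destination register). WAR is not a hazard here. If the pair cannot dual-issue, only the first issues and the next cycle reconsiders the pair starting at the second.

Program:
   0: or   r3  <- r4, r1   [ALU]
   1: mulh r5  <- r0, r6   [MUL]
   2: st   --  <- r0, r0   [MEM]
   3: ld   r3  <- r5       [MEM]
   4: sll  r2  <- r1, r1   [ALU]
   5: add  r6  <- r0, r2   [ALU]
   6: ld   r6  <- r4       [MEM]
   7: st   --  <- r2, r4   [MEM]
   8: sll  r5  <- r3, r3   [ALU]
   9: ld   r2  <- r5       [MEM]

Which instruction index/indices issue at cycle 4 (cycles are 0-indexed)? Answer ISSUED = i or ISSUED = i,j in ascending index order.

c0: i0/i1 or+mulh  dual
c1: i2 st  no-port MEM/MEM
c2: i3/i4 ld+sll  dual
c3: i5 add  WAW r6
c4: i6 ld  no-port MEM/MEM
c5: i7/i8 st+sll  dual
c6: i9 ld  tail

ISSUED = 6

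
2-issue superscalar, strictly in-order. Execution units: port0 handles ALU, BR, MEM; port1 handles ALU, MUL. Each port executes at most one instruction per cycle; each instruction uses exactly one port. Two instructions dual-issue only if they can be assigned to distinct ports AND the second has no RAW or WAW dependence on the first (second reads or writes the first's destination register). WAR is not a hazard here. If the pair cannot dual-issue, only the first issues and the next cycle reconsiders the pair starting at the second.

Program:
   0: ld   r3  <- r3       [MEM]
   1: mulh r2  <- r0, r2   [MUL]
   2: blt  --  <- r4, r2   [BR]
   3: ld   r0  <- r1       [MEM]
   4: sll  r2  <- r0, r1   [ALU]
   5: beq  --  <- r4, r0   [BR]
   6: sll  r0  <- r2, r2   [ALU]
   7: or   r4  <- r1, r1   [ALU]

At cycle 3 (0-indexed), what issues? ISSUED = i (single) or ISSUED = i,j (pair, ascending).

ISSUED = 4,5

t=0 i0+i1:ld.MEM/mulh.MUL ; dual
t=1 i2:blt.BR ; no-port BR/MEM
t=2 i3:ld.MEM ; RAW r0
t=3 i4+i5:sll.ALU/beq.BR ; dual
t=4 i6+i7:sll.ALU/or.ALU ; dual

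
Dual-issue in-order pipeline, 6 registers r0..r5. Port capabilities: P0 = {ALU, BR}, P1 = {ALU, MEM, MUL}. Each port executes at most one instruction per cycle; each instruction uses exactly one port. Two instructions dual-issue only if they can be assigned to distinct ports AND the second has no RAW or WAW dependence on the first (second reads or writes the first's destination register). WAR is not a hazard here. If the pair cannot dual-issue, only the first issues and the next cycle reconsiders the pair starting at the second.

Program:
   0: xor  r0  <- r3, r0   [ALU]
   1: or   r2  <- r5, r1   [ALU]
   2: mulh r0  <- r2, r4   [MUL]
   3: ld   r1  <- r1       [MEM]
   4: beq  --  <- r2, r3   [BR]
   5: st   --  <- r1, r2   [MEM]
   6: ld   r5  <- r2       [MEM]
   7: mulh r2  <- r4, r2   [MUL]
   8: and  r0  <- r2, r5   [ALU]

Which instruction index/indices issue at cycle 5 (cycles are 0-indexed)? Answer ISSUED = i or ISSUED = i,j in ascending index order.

ISSUED = 7

t=0 i0,i1:xor or ; dual
t=1 i2:mulh ; no-port MUL/MEM
t=2 i3,i4:ld beq ; dual
t=3 i5:st ; no-port MEM/MEM
t=4 i6:ld ; no-port MEM/MUL
t=5 i7:mulh ; RAW r2
t=6 i8:and ; tail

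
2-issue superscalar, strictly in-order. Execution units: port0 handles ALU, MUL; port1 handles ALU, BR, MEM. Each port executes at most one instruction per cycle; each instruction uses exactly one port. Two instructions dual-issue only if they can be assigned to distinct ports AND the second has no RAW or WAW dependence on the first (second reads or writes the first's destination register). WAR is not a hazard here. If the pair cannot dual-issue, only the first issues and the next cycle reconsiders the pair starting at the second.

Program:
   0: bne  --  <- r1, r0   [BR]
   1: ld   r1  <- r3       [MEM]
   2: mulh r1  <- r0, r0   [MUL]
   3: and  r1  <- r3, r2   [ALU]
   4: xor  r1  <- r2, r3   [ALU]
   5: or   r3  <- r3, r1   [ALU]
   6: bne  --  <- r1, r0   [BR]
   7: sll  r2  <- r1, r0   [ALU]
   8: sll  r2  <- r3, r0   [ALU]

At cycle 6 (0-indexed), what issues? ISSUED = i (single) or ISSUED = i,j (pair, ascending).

ISSUED = 7

  cy0 -> i0 (bne) no-port BR/MEM
  cy1 -> i1 (ld) WAW r1
  cy2 -> i2 (mulh) WAW r1
  cy3 -> i3 (and) WAW r1
  cy4 -> i4 (xor) RAW r1
  cy5 -> i5+i6 (or+bne) dual
  cy6 -> i7 (sll) WAW r2
  cy7 -> i8 (sll) tail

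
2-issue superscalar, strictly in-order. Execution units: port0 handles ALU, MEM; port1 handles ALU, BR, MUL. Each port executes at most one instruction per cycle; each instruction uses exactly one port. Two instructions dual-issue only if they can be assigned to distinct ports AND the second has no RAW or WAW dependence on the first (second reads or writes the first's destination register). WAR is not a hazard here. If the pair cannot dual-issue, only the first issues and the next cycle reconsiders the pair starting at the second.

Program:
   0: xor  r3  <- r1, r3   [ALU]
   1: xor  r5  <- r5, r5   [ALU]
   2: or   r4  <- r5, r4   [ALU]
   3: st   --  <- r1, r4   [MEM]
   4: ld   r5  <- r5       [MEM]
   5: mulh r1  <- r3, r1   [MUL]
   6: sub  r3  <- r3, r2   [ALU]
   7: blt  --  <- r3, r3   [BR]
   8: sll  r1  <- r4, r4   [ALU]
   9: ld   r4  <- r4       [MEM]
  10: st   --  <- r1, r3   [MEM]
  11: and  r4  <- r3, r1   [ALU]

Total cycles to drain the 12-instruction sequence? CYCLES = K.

[0] i0/i1  xor+xor  -- dual
[1] i2  or  -- RAW r4
[2] i3  st  -- no-port MEM/MEM
[3] i4/i5  ld+mulh  -- dual
[4] i6  sub  -- RAW r3
[5] i7/i8  blt+sll  -- dual
[6] i9  ld  -- no-port MEM/MEM
[7] i10/i11  st+and  -- dual

CYCLES = 8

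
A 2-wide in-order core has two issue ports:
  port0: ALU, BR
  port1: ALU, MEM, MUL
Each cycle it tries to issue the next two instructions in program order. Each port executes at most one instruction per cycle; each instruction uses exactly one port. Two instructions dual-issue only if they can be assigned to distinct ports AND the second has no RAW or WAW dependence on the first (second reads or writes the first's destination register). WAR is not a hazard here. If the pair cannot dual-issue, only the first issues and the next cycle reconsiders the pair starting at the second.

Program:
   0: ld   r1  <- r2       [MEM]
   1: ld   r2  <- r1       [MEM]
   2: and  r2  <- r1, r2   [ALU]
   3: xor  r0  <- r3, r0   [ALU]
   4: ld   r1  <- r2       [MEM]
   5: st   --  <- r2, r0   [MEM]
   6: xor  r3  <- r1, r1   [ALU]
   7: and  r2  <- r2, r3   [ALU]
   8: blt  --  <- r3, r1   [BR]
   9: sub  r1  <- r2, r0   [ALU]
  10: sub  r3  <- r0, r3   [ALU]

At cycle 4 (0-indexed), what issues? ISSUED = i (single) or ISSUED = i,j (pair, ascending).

#0 head=0: ld i0 no-port MEM/MEM
#1 head=1: ld i1 RAW+WAW r2
#2 head=2: and+xor i2+i3 dual
#3 head=4: ld i4 no-port MEM/MEM
#4 head=5: st+xor i5+i6 dual
#5 head=7: and+blt i7+i8 dual
#6 head=9: sub+sub i9+i10 dual

ISSUED = 5,6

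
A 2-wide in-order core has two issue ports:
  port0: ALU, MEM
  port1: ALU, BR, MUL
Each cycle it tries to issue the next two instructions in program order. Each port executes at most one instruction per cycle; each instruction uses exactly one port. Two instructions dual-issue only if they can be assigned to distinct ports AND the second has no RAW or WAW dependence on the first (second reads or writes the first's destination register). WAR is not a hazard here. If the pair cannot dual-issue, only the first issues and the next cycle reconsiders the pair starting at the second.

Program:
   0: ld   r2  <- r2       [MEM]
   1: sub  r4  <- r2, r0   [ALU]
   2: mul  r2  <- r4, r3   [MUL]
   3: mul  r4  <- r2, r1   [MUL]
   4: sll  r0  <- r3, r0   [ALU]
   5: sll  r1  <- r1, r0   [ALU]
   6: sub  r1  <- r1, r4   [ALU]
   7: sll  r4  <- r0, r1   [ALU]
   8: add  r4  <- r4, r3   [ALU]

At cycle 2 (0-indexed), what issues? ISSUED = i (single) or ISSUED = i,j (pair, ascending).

#0 head=0: ld.MEM i0 RAW r2
#1 head=1: sub.ALU i1 RAW r4
#2 head=2: mul.MUL i2 no-port MUL/MUL
#3 head=3: mul.MUL/sll.ALU i3,i4 dual
#4 head=5: sll.ALU i5 RAW+WAW r1
#5 head=6: sub.ALU i6 RAW r1
#6 head=7: sll.ALU i7 RAW+WAW r4
#7 head=8: add.ALU i8 tail

ISSUED = 2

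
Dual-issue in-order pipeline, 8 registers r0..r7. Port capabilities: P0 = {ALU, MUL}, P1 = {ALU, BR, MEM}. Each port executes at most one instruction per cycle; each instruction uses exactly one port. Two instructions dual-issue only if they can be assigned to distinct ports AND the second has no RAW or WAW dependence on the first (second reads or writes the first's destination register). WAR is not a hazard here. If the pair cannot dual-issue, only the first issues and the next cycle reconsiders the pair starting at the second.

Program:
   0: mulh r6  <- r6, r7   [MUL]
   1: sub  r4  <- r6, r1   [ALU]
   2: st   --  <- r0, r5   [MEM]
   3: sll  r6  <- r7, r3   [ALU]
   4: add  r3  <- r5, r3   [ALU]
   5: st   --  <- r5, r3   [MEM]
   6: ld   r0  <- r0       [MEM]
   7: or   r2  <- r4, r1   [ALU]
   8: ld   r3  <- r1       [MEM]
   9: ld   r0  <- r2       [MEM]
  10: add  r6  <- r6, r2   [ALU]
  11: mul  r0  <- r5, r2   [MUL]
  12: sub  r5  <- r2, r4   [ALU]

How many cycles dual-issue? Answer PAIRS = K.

PAIRS = 5

c0: i0 mulh  RAW r6
c1: i1,i2 sub st  dual
c2: i3,i4 sll add  dual
c3: i5 st  no-port MEM/MEM
c4: i6,i7 ld or  dual
c5: i8 ld  no-port MEM/MEM
c6: i9,i10 ld add  dual
c7: i11,i12 mul sub  dual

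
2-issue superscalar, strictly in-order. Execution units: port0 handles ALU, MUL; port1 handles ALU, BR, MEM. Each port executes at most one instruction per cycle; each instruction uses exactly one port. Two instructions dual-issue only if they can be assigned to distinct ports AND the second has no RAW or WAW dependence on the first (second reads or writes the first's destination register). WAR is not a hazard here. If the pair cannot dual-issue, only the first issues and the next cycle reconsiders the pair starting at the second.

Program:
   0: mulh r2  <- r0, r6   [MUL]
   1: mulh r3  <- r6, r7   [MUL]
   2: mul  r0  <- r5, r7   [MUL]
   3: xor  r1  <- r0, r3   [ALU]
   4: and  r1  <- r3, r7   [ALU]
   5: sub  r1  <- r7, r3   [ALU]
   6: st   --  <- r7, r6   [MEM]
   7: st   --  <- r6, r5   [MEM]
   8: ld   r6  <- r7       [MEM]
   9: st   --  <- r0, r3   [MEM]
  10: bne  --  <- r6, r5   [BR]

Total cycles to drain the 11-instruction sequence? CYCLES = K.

#0 head=0: mulh i0 no-port MUL/MUL
#1 head=1: mulh i1 no-port MUL/MUL
#2 head=2: mul i2 RAW r0
#3 head=3: xor i3 WAW r1
#4 head=4: and i4 WAW r1
#5 head=5: sub;st i5/i6 2-wide
#6 head=7: st i7 no-port MEM/MEM
#7 head=8: ld i8 no-port MEM/MEM
#8 head=9: st i9 no-port MEM/BR
#9 head=10: bne i10 tail

CYCLES = 10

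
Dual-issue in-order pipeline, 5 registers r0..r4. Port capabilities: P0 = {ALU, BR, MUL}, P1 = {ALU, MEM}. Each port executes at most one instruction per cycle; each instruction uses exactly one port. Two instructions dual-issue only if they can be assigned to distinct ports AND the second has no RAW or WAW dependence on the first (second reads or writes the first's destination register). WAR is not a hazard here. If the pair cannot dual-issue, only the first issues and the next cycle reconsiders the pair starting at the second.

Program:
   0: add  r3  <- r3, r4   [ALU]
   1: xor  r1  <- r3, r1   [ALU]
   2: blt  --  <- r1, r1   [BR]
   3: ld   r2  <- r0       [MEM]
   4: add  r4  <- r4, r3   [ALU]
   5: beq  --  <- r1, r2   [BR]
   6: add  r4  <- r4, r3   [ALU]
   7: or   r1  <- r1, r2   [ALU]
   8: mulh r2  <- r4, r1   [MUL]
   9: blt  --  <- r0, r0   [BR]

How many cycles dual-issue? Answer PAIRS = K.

  cy0 -> i0 (add) RAW r3
  cy1 -> i1 (xor) RAW r1
  cy2 -> i2+i3 (blt+ld) pair
  cy3 -> i4+i5 (add+beq) pair
  cy4 -> i6+i7 (add+or) pair
  cy5 -> i8 (mulh) no-port MUL/BR
  cy6 -> i9 (blt) tail

PAIRS = 3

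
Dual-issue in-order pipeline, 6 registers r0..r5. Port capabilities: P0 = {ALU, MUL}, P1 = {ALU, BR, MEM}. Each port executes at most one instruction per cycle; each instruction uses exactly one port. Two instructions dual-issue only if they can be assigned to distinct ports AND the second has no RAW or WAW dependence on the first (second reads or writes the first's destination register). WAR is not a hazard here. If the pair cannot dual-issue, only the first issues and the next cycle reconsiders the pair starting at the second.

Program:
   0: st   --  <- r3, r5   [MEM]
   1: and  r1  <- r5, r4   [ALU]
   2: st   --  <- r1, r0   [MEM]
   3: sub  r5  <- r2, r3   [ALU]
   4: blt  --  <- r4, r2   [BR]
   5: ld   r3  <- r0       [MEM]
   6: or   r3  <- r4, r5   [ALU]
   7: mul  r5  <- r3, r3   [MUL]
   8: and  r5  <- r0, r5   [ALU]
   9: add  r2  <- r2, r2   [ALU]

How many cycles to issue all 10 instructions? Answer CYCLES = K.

t=0 i0+i1:st+and ; dual
t=1 i2+i3:st+sub ; dual
t=2 i4:blt ; no-port BR/MEM
t=3 i5:ld ; WAW r3
t=4 i6:or ; RAW r3
t=5 i7:mul ; RAW+WAW r5
t=6 i8+i9:and+add ; dual

CYCLES = 7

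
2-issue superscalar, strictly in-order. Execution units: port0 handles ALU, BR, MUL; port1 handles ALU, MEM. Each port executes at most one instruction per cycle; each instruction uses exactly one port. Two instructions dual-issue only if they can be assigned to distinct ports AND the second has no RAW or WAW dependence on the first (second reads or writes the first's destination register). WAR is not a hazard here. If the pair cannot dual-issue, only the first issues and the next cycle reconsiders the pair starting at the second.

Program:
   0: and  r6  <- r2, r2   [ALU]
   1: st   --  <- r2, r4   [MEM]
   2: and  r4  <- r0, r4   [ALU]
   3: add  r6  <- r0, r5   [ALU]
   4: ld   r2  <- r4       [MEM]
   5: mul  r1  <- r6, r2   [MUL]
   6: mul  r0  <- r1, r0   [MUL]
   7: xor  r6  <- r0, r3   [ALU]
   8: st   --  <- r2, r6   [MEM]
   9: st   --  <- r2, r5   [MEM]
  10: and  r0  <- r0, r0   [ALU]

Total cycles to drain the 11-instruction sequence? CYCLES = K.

0. and st @i0,i1  | pair
1. and add @i2,i3  | pair
2. ld @i4  | RAW r2
3. mul @i5  | no-port MUL/MUL
4. mul @i6  | RAW r0
5. xor @i7  | RAW r6
6. st @i8  | no-port MEM/MEM
7. st and @i9,i10  | pair

CYCLES = 8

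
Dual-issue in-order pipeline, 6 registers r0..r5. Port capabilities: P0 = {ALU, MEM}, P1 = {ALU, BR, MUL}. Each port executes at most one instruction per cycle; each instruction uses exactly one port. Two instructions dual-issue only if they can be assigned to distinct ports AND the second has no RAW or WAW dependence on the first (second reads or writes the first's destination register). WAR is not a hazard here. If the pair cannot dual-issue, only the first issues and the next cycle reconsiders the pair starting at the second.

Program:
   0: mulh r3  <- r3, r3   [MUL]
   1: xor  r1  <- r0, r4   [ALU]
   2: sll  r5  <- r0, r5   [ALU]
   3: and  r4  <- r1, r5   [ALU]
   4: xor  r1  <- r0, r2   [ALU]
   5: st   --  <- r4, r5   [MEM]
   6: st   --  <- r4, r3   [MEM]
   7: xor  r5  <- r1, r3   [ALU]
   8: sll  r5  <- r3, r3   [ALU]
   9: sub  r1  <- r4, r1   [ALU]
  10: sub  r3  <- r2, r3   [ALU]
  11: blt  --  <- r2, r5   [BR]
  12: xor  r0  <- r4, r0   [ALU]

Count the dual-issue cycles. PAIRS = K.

c0: i0&i1 mulh.MUL/xor.ALU  dual
c1: i2 sll.ALU  RAW r5
c2: i3&i4 and.ALU/xor.ALU  dual
c3: i5 st.MEM  no-port MEM/MEM
c4: i6&i7 st.MEM/xor.ALU  dual
c5: i8&i9 sll.ALU/sub.ALU  dual
c6: i10&i11 sub.ALU/blt.BR  dual
c7: i12 xor.ALU  tail

PAIRS = 5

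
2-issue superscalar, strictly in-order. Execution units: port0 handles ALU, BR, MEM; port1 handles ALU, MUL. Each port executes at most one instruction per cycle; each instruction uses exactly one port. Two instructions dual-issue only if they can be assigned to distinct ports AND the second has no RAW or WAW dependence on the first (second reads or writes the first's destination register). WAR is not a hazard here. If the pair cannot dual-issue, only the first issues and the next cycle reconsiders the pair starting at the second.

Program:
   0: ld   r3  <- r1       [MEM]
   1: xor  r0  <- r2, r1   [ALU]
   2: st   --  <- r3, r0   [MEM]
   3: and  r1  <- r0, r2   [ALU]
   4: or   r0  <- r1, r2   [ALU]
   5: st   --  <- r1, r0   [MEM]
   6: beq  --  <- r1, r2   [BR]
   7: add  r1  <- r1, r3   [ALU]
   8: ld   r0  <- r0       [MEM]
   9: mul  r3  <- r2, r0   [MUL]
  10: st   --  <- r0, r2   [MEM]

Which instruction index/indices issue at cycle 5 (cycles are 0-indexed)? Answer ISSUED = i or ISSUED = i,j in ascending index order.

#0 head=0: ld.MEM;xor.ALU i0&i1 pair
#1 head=2: st.MEM;and.ALU i2&i3 pair
#2 head=4: or.ALU i4 RAW r0
#3 head=5: st.MEM i5 no-port MEM/BR
#4 head=6: beq.BR;add.ALU i6&i7 pair
#5 head=8: ld.MEM i8 RAW r0
#6 head=9: mul.MUL;st.MEM i9&i10 pair

ISSUED = 8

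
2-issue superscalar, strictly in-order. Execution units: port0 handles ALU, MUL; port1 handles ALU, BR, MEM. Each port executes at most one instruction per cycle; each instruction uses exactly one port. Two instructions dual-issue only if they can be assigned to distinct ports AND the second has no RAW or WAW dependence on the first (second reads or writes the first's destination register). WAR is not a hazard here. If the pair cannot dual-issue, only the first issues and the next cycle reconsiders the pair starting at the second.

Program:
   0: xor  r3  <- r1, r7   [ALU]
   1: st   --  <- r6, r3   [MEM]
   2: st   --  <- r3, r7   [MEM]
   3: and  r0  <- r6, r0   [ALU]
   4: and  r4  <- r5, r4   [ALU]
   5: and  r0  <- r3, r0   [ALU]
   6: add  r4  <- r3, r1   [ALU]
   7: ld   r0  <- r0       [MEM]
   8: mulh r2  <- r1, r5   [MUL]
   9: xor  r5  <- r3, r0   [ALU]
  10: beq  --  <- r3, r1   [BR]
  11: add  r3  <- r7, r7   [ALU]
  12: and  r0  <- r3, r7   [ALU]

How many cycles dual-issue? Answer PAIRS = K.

  cy0 -> i0 (xor) RAW r3
  cy1 -> i1 (st) no-port MEM/MEM
  cy2 -> i2&i3 (st/and) 2-wide
  cy3 -> i4&i5 (and/and) 2-wide
  cy4 -> i6&i7 (add/ld) 2-wide
  cy5 -> i8&i9 (mulh/xor) 2-wide
  cy6 -> i10&i11 (beq/add) 2-wide
  cy7 -> i12 (and) tail

PAIRS = 5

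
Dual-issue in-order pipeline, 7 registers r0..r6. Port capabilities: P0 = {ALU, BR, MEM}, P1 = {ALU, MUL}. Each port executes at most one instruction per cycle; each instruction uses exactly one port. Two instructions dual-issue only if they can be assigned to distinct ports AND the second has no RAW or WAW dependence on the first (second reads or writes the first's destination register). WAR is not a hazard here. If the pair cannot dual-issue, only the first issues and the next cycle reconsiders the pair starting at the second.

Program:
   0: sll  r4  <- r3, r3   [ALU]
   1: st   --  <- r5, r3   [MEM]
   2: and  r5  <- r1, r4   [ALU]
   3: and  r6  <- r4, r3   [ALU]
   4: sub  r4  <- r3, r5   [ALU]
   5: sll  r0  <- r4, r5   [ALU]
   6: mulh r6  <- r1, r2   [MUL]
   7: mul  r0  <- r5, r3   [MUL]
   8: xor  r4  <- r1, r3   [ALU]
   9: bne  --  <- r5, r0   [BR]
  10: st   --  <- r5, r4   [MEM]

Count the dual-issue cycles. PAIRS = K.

  cy0 -> i0/i1 (sll.ALU st.MEM) pair
  cy1 -> i2/i3 (and.ALU and.ALU) pair
  cy2 -> i4 (sub.ALU) RAW r4
  cy3 -> i5/i6 (sll.ALU mulh.MUL) pair
  cy4 -> i7/i8 (mul.MUL xor.ALU) pair
  cy5 -> i9 (bne.BR) no-port BR/MEM
  cy6 -> i10 (st.MEM) tail

PAIRS = 4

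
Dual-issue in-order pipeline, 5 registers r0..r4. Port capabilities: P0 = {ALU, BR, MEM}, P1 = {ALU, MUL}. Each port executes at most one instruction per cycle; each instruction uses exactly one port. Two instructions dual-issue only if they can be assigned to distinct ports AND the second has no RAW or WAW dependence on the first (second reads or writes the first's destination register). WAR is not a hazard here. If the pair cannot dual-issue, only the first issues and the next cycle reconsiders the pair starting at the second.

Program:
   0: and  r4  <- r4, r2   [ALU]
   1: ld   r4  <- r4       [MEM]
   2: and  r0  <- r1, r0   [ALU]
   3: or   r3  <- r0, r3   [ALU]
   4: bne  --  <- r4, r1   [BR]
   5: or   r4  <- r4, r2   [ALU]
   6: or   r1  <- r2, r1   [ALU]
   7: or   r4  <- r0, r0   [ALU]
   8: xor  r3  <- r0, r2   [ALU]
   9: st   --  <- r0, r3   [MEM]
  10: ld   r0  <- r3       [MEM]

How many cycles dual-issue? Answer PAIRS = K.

0. and @i0  | RAW+WAW r4
1. ld/and @i1&i2  | 2-wide
2. or/bne @i3&i4  | 2-wide
3. or/or @i5&i6  | 2-wide
4. or/xor @i7&i8  | 2-wide
5. st @i9  | no-port MEM/MEM
6. ld @i10  | tail

PAIRS = 4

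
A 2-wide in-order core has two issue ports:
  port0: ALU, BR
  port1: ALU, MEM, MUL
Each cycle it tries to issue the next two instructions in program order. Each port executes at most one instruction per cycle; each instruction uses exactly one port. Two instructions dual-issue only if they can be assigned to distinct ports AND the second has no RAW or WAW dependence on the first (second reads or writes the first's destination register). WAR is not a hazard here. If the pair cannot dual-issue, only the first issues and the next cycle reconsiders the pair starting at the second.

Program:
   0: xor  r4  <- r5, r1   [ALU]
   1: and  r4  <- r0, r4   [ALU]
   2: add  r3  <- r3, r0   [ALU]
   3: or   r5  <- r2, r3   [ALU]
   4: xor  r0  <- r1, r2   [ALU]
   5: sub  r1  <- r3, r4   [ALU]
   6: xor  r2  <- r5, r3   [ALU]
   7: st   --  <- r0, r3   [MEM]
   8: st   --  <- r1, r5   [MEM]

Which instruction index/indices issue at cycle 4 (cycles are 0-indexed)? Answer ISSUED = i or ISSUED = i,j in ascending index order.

ISSUED = 7

c0: i0 xor.ALU  RAW+WAW r4
c1: i1/i2 and.ALU;add.ALU  pair
c2: i3/i4 or.ALU;xor.ALU  pair
c3: i5/i6 sub.ALU;xor.ALU  pair
c4: i7 st.MEM  no-port MEM/MEM
c5: i8 st.MEM  tail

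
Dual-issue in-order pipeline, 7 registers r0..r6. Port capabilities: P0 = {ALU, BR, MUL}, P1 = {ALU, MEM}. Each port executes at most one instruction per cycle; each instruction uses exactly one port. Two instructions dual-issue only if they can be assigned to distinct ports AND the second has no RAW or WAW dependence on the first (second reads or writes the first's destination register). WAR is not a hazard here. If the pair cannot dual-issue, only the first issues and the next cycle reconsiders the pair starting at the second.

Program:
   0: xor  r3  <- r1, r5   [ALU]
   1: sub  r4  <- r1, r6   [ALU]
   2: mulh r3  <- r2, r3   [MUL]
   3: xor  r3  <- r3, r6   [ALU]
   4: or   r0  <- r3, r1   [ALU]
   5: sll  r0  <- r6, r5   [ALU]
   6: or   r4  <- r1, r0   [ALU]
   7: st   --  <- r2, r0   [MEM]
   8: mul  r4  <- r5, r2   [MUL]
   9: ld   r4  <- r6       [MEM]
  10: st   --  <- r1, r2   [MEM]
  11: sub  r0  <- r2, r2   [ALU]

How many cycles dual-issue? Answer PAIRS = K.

t=0 i0,i1:xor.ALU;sub.ALU ; pair
t=1 i2:mulh.MUL ; RAW+WAW r3
t=2 i3:xor.ALU ; RAW r3
t=3 i4:or.ALU ; WAW r0
t=4 i5:sll.ALU ; RAW r0
t=5 i6,i7:or.ALU;st.MEM ; pair
t=6 i8:mul.MUL ; WAW r4
t=7 i9:ld.MEM ; no-port MEM/MEM
t=8 i10,i11:st.MEM;sub.ALU ; pair

PAIRS = 3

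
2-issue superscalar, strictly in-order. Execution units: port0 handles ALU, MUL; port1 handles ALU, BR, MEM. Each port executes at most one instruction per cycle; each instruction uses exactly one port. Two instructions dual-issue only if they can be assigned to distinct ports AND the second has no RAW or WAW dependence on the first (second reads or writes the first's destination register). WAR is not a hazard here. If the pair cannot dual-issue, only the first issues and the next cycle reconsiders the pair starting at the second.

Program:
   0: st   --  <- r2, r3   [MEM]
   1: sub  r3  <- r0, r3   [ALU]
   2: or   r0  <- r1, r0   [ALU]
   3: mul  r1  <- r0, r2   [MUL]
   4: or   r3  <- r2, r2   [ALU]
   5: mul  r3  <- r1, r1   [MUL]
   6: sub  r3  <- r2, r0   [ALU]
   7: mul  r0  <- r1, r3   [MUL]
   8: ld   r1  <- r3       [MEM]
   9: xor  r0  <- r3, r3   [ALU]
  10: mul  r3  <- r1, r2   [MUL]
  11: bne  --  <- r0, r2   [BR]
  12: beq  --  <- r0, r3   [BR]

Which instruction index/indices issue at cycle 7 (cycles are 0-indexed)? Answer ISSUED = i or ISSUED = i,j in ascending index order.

ISSUED = 11

c0: i0,i1 st/sub  2-wide
c1: i2 or  RAW r0
c2: i3,i4 mul/or  2-wide
c3: i5 mul  WAW r3
c4: i6 sub  RAW r3
c5: i7,i8 mul/ld  2-wide
c6: i9,i10 xor/mul  2-wide
c7: i11 bne  no-port BR/BR
c8: i12 beq  tail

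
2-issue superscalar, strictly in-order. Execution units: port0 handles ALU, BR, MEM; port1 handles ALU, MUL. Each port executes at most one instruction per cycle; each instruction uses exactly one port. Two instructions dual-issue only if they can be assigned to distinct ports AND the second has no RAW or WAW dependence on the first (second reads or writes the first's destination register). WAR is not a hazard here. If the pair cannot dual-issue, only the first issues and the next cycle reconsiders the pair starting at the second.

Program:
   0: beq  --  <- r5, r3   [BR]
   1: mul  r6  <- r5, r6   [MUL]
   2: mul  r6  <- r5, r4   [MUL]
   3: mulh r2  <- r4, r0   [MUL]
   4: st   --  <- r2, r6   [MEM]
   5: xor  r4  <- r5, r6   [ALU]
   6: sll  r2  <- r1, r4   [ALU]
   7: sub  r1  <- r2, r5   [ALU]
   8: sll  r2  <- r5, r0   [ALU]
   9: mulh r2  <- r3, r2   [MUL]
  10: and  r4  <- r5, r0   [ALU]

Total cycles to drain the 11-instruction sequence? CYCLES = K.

CYCLES = 7

c0: i0/i1 beq.BR mul.MUL  dual
c1: i2 mul.MUL  no-port MUL/MUL
c2: i3 mulh.MUL  RAW r2
c3: i4/i5 st.MEM xor.ALU  dual
c4: i6 sll.ALU  RAW r2
c5: i7/i8 sub.ALU sll.ALU  dual
c6: i9/i10 mulh.MUL and.ALU  dual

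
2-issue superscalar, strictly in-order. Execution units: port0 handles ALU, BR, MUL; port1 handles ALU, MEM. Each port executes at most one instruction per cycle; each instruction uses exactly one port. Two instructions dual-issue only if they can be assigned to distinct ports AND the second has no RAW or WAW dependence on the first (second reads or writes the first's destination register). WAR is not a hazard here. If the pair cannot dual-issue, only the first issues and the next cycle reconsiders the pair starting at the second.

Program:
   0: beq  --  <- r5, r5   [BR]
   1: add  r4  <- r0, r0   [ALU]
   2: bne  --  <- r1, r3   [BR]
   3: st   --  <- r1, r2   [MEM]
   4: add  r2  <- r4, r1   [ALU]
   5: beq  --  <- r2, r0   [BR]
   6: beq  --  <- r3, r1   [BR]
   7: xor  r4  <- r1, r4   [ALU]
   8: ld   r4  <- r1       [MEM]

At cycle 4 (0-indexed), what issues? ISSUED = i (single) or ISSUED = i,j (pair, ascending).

ISSUED = 6,7

[0] i0&i1  beq/add  -- 2-wide
[1] i2&i3  bne/st  -- 2-wide
[2] i4  add  -- RAW r2
[3] i5  beq  -- no-port BR/BR
[4] i6&i7  beq/xor  -- 2-wide
[5] i8  ld  -- tail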